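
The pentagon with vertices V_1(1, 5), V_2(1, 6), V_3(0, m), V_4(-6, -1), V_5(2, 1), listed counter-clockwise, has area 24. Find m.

Write out the shoelace sum; only the two edges meeting at V_3 involve m:
2·Area = [(1·m − 0·6) + (0·(-1) − (-6)·m)] + 6
       = 7·m + 6 = 48
⇒ m = 6.

6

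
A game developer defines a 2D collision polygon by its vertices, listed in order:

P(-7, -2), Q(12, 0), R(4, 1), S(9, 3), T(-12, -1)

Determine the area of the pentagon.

Cross-terms: 24, 12, 3, 27, 17  ⇒  Σ = 83
Area = |Σ|/2 = 41.5.

41.5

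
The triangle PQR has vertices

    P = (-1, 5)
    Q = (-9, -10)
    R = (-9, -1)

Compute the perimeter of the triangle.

36

|PQ| = √((-8)² + (-15)²) = √289 = 17
|QR| = √((0)² + (9)²) = √81 = 9
|RP| = √((8)² + (6)²) = √100 = 10
Perimeter = 17 + 9 + 10 = 36.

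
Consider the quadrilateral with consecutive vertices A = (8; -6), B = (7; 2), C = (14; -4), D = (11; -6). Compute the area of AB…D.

Apply Gauss's area formula: 2A = Σ (x_i·y_{i+1} − x_{i+1}·y_i), indices taken mod 4.
Cross-terms: 58, -56, -40, -18  ⇒  Σ = -56
Area = |Σ|/2 = 28.

28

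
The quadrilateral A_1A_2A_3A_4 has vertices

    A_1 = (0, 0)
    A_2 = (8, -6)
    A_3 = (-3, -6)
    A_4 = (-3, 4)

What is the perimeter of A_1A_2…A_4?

36

|A_1A_2| = √((8)² + (-6)²) = √100 = 10
|A_2A_3| = √((-11)² + (0)²) = √121 = 11
|A_3A_4| = √((0)² + (10)²) = √100 = 10
|A_4A_1| = √((3)² + (-4)²) = √25 = 5
Perimeter = 10 + 11 + 10 + 5 = 36.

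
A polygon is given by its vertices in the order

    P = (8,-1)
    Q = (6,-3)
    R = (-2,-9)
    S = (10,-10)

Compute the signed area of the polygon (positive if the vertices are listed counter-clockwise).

51

Apply Gauss's area formula: 2A = Σ (x_i·y_{i+1} − x_{i+1}·y_i), indices taken mod 4.
Σ = (-18) + (-60) + (110) + (70) = 102
Signed area = Σ/2 = 51 (positive ⇒ counter-clockwise traversal).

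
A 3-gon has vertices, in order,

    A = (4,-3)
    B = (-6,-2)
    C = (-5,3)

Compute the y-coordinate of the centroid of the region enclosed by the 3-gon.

Apply the shoelace (surveyor's) formula. First the cross-terms c_i = x_i·y_{i+1} − x_{i+1}·y_i:
  -26, -28, 3  ⇒  2A = -51, A = -25.5.
Then Σ (y_i + y_{i+1})·c_i = 102, so ȳ = 102 / (6·(-25.5)) = -2/3.

-2/3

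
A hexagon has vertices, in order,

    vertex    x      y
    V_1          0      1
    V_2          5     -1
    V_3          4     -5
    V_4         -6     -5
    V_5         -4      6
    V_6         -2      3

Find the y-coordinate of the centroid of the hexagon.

-281/201

Apply Gauss's area formula. First the cross-terms c_i = x_i·y_{i+1} − x_{i+1}·y_i:
  -5, -21, -50, -56, 0, -2  ⇒  2A = -134, A = -67.
Then Σ (y_i + y_{i+1})·c_i = 562, so ȳ = 562 / (6·(-67)) = -281/201.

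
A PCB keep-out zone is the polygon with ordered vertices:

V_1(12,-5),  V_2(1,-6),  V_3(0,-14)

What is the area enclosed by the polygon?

43.5

Σ = (-67) + (-14) + (168) = 87
Area = |Σ|/2 = 43.5.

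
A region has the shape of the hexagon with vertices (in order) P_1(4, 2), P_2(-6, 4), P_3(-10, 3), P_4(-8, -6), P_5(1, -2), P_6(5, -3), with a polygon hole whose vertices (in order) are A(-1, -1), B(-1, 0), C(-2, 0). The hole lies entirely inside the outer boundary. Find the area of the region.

92

Outer boundary:
Cross-terms: 28, 22, 84, 22, 7, 22  ⇒  Σ = 185
Area = |Σ|/2 = 92.5.
Hole:
Apply the shoelace (surveyor's) formula: 2A = Σ (x_i·y_{i+1} − x_{i+1}·y_i), indices taken mod 3.
Σ = (-1) + (0) + (2) = 1
Area = |Σ|/2 = 0.5.
Net area = 92.5 − 0.5 = 92.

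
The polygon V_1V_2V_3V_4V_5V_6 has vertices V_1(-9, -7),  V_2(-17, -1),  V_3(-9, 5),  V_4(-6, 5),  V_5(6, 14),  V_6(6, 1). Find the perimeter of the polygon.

68

|V_1V_2| = √((-8)² + (6)²) = √100 = 10
|V_2V_3| = √((8)² + (6)²) = √100 = 10
|V_3V_4| = √((3)² + (0)²) = √9 = 3
|V_4V_5| = √((12)² + (9)²) = √225 = 15
|V_5V_6| = √((0)² + (-13)²) = √169 = 13
|V_6V_1| = √((-15)² + (-8)²) = √289 = 17
Perimeter = 10 + 10 + 3 + 15 + 13 + 17 = 68.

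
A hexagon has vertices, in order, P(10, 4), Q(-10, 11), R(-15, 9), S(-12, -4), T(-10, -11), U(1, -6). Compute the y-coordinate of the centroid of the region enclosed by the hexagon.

Apply the shoelace (surveyor's) formula. First the cross-terms c_i = x_i·y_{i+1} − x_{i+1}·y_i:
  150, 75, 168, 92, 71, 64  ⇒  2A = 620, A = 310.
Then Σ (y_i + y_{i+1})·c_i = 1875, so ȳ = 1875 / (6·310) = 125/124.

125/124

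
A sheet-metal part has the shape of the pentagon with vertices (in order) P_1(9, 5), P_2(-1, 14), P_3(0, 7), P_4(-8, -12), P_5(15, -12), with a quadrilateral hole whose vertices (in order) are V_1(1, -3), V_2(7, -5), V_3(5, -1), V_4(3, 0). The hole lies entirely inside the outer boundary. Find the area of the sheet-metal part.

305.5

Outer boundary:
P_1→P_2: (9)(14) − (-1)(5) = 131
P_2→P_3: (-1)(7) − (0)(14) = -7
P_3→P_4: (0)(-12) − (-8)(7) = 56
P_4→P_5: (-8)(-12) − (15)(-12) = 276
P_5→P_1: (15)(5) − (9)(-12) = 183
Σ = 639
Area = |Σ|/2 = 319.5.
Hole:
Apply the shoelace (surveyor's) formula: 2A = Σ (x_i·y_{i+1} − x_{i+1}·y_i), indices taken mod 4.
V_1→V_2: (1)(-5) − (7)(-3) = 16
V_2→V_3: (7)(-1) − (5)(-5) = 18
V_3→V_4: (5)(0) − (3)(-1) = 3
V_4→V_1: (3)(-3) − (1)(0) = -9
Σ = 28
Area = |Σ|/2 = 14.
Net area = 319.5 − 14 = 305.5.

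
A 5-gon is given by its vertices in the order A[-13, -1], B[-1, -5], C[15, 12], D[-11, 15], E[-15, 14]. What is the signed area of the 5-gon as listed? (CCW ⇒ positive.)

376

Apply the surveyor's formula: 2A = Σ (x_i·y_{i+1} − x_{i+1}·y_i), indices taken mod 5.
A→B: (-13)(-5) − (-1)(-1) = 64
B→C: (-1)(12) − (15)(-5) = 63
C→D: (15)(15) − (-11)(12) = 357
D→E: (-11)(14) − (-15)(15) = 71
E→A: (-15)(-1) − (-13)(14) = 197
Σ = 752
Signed area = Σ/2 = 376 (positive ⇒ counter-clockwise traversal).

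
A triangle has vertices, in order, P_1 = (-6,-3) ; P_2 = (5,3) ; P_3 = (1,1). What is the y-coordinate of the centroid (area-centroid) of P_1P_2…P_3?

1/3

Apply the shoelace formula. First the cross-terms c_i = x_i·y_{i+1} − x_{i+1}·y_i:
  -3, 2, 3  ⇒  2A = 2, A = 1.
Then Σ (y_i + y_{i+1})·c_i = 2, so ȳ = 2 / (6·1) = 1/3.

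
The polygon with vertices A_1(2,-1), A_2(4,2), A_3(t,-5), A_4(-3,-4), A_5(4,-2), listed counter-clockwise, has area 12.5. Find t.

-5

Write out the shoelace sum; only the two edges meeting at A_3 involve t:
2·Area = [(4·(-5) − t·2) + (t·(-4) − (-3)·(-5))] + 30
       = -6·t + -5 = 25
⇒ t = -5.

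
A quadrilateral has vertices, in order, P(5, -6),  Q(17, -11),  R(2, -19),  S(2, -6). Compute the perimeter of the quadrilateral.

|PQ| = √((12)² + (-5)²) = √169 = 13
|QR| = √((-15)² + (-8)²) = √289 = 17
|RS| = √((0)² + (13)²) = √169 = 13
|SP| = √((3)² + (0)²) = √9 = 3
Perimeter = 13 + 17 + 13 + 3 = 46.

46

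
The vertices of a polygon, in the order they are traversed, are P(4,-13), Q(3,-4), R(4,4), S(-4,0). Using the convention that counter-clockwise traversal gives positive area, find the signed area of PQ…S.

59.5

Apply the surveyor's formula: 2A = Σ (x_i·y_{i+1} − x_{i+1}·y_i), indices taken mod 4.
P→Q: (4)(-4) − (3)(-13) = 23
Q→R: (3)(4) − (4)(-4) = 28
R→S: (4)(0) − (-4)(4) = 16
S→P: (-4)(-13) − (4)(0) = 52
Σ = 119
Signed area = Σ/2 = 59.5 (positive ⇒ counter-clockwise traversal).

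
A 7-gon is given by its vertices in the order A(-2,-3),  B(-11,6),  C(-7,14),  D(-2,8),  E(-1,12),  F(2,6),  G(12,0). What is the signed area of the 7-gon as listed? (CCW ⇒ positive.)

-169.5

Σ = (-45) + (-112) + (-28) + (-16) + (-30) + (-72) + (-36) = -339
Signed area = Σ/2 = -169.5 (negative ⇒ clockwise traversal).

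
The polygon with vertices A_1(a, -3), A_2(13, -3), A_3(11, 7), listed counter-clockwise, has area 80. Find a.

-3

Write out the shoelace sum; only the two edges meeting at A_1 involve a:
2·Area = [(11·(-3) − a·7) + (a·(-3) − 13·(-3))] + 124
       = -10·a + 130 = 160
⇒ a = -3.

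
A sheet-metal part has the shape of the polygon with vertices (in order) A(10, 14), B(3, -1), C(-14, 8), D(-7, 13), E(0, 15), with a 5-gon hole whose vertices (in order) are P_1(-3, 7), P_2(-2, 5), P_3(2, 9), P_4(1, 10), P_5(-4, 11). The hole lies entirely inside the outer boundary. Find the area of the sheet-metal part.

Outer boundary:
Cross-terms: -52, 10, -126, -105, -150  ⇒  Σ = -423
Area = |Σ|/2 = 211.5.
Hole:
P_1→P_2: (-3)(5) − (-2)(7) = -1
P_2→P_3: (-2)(9) − (2)(5) = -28
P_3→P_4: (2)(10) − (1)(9) = 11
P_4→P_5: (1)(11) − (-4)(10) = 51
P_5→P_1: (-4)(7) − (-3)(11) = 5
Σ = 38
Area = |Σ|/2 = 19.
Net area = 211.5 − 19 = 192.5.

192.5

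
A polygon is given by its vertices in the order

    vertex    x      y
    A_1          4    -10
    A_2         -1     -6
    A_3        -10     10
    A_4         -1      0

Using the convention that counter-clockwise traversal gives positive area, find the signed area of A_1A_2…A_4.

Σ = (-34) + (-70) + (10) + (10) = -84
Signed area = Σ/2 = -42 (negative ⇒ clockwise traversal).

-42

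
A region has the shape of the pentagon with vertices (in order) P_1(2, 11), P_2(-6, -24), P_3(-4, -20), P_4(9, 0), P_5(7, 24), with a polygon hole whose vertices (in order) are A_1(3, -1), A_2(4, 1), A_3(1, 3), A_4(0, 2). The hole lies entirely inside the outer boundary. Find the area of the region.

Outer boundary:
Apply Gauss's area formula: 2A = Σ (x_i·y_{i+1} − x_{i+1}·y_i), indices taken mod 5.
Σ = (18) + (24) + (180) + (216) + (29) = 467
Area = |Σ|/2 = 233.5.
Hole:
A_1→A_2: (3)(1) − (4)(-1) = 7
A_2→A_3: (4)(3) − (1)(1) = 11
A_3→A_4: (1)(2) − (0)(3) = 2
A_4→A_1: (0)(-1) − (3)(2) = -6
Σ = 14
Area = |Σ|/2 = 7.
Net area = 233.5 − 7 = 226.5.

226.5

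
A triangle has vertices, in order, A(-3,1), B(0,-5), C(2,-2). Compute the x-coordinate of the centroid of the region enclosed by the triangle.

-1/3

Apply Gauss's area formula. First the cross-terms c_i = x_i·y_{i+1} − x_{i+1}·y_i:
  15, 10, -4  ⇒  2A = 21, A = 10.5.
Then Σ (x_i + x_{i+1})·c_i = -21, so x̄ = -21 / (6·10.5) = -1/3.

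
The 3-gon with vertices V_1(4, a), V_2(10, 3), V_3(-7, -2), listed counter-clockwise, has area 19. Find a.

-1

Write out the shoelace sum; only the two edges meeting at V_1 involve a:
2·Area = [((-7)·a − 4·(-2)) + (4·3 − 10·a)] + 1
       = -17·a + 21 = 38
⇒ a = -1.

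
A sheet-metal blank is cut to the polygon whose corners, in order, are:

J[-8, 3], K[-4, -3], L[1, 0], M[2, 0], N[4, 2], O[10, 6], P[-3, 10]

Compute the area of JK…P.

Apply the surveyor's formula: 2A = Σ (x_i·y_{i+1} − x_{i+1}·y_i), indices taken mod 7.
Σ = (36) + (3) + (0) + (4) + (4) + (118) + (71) = 236
Area = |Σ|/2 = 118.

118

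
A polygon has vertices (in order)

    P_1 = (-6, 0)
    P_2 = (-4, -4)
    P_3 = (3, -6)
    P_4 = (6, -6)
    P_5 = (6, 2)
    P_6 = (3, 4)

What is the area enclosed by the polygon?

Apply Gauss's area formula: 2A = Σ (x_i·y_{i+1} − x_{i+1}·y_i), indices taken mod 6.
Σ = (24) + (36) + (18) + (48) + (18) + (24) = 168
Area = |Σ|/2 = 84.

84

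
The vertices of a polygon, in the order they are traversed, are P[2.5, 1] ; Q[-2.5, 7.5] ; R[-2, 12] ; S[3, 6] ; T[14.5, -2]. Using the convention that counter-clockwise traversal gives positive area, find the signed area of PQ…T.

Σ = (21.25) + (-15) + (-48) + (-93) + (19.5) = -115.25
Signed area = Σ/2 = -57.625 (negative ⇒ clockwise traversal).

-57.625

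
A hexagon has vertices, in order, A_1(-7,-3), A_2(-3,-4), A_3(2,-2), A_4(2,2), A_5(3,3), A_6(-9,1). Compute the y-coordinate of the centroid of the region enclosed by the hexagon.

Apply the shoelace formula. First the cross-terms c_i = x_i·y_{i+1} − x_{i+1}·y_i:
  19, 14, 8, 0, 30, 34  ⇒  2A = 105, A = 52.5.
Then Σ (y_i + y_{i+1})·c_i = -165, so ȳ = -165 / (6·52.5) = -11/21.

-11/21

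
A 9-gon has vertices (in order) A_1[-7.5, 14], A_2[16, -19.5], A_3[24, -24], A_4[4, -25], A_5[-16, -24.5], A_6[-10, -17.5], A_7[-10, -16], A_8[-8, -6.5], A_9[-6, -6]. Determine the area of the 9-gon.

Apply the shoelace formula: 2A = Σ (x_i·y_{i+1} − x_{i+1}·y_i), indices taken mod 9.
A_1→A_2: (-7.5)(-19.5) − (16)(14) = -77.75
A_2→A_3: (16)(-24) − (24)(-19.5) = 84
A_3→A_4: (24)(-25) − (4)(-24) = -504
A_4→A_5: (4)(-24.5) − (-16)(-25) = -498
A_5→A_6: (-16)(-17.5) − (-10)(-24.5) = 35
A_6→A_7: (-10)(-16) − (-10)(-17.5) = -15
A_7→A_8: (-10)(-6.5) − (-8)(-16) = -63
A_8→A_9: (-8)(-6) − (-6)(-6.5) = 9
A_9→A_1: (-6)(14) − (-7.5)(-6) = -129
Σ = -1158.75
Area = |Σ|/2 = 579.375.

579.375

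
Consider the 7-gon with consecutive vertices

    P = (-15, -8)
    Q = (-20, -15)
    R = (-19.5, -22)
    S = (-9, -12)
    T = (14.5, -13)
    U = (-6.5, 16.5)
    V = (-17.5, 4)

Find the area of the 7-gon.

Σ = (65) + (147.5) + (36) + (291) + (154.75) + (262.75) + (200) = 1157
Area = |Σ|/2 = 578.5.

578.5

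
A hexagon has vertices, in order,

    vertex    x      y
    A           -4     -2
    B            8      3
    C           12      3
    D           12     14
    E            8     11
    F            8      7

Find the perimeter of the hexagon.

|AB| = √((12)² + (5)²) = √169 = 13
|BC| = √((4)² + (0)²) = √16 = 4
|CD| = √((0)² + (11)²) = √121 = 11
|DE| = √((-4)² + (-3)²) = √25 = 5
|EF| = √((0)² + (-4)²) = √16 = 4
|FA| = √((-12)² + (-9)²) = √225 = 15
Perimeter = 13 + 4 + 11 + 5 + 4 + 15 = 52.

52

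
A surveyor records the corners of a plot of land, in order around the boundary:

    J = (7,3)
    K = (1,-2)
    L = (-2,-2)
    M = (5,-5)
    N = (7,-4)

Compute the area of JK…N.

Σ = (-17) + (-6) + (20) + (15) + (49) = 61
Area = |Σ|/2 = 30.5.

30.5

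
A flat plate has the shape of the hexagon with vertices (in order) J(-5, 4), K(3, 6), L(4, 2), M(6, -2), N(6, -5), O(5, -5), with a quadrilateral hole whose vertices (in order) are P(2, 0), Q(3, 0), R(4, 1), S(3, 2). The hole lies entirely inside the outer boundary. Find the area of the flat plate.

Outer boundary:
Apply the shoelace (surveyor's) formula: 2A = Σ (x_i·y_{i+1} − x_{i+1}·y_i), indices taken mod 6.
Cross-terms: -42, -18, -20, -18, -5, -5  ⇒  Σ = -108
Area = |Σ|/2 = 54.
Hole:
Apply the shoelace (surveyor's) formula: 2A = Σ (x_i·y_{i+1} − x_{i+1}·y_i), indices taken mod 4.
Cross-terms: 0, 3, 5, -4  ⇒  Σ = 4
Area = |Σ|/2 = 2.
Net area = 54 − 2 = 52.

52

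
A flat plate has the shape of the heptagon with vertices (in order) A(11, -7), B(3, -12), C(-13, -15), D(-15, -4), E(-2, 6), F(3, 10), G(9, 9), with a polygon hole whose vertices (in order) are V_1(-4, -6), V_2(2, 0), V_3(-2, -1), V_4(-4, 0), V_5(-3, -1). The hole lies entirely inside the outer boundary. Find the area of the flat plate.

Outer boundary:
Apply the surveyor's formula: 2A = Σ (x_i·y_{i+1} − x_{i+1}·y_i), indices taken mod 7.
A→B: (11)(-12) − (3)(-7) = -111
B→C: (3)(-15) − (-13)(-12) = -201
C→D: (-13)(-4) − (-15)(-15) = -173
D→E: (-15)(6) − (-2)(-4) = -98
E→F: (-2)(10) − (3)(6) = -38
F→G: (3)(9) − (9)(10) = -63
G→A: (9)(-7) − (11)(9) = -162
Σ = -846
Area = |Σ|/2 = 423.
Hole:
Apply Gauss's area formula: 2A = Σ (x_i·y_{i+1} − x_{i+1}·y_i), indices taken mod 5.
Cross-terms: 12, -2, -4, 4, 14  ⇒  Σ = 24
Area = |Σ|/2 = 12.
Net area = 423 − 12 = 411.

411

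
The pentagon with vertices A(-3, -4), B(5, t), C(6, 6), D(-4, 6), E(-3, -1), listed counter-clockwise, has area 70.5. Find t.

Write out the shoelace sum; only the two edges meeting at B involve t:
2·Area = [((-3)·t − 5·(-4)) + (5·6 − 6·t)] + 91
       = -9·t + 141 = 141
⇒ t = 0.

0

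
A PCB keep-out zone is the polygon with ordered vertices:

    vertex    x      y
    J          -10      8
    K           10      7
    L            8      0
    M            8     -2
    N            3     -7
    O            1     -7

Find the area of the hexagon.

174

Apply the shoelace (surveyor's) formula: 2A = Σ (x_i·y_{i+1} − x_{i+1}·y_i), indices taken mod 6.
Σ = (-150) + (-56) + (-16) + (-50) + (-14) + (-62) = -348
Area = |Σ|/2 = 174.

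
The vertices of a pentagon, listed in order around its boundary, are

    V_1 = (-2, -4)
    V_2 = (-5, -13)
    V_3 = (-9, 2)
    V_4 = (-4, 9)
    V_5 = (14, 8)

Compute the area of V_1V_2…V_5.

V_1→V_2: (-2)(-13) − (-5)(-4) = 6
V_2→V_3: (-5)(2) − (-9)(-13) = -127
V_3→V_4: (-9)(9) − (-4)(2) = -73
V_4→V_5: (-4)(8) − (14)(9) = -158
V_5→V_1: (14)(-4) − (-2)(8) = -40
Σ = -392
Area = |Σ|/2 = 196.

196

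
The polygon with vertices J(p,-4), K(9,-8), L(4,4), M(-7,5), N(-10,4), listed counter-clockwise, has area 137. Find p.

-5

The doubled signed area Σ (x_i y_{i+1} − x_{i+1} y_i) is linear in p.
With p=0 it equals 214; the coefficient of p is -12 (from the two edges through J).
So -12·p + 214 = 2·137 = 274 ⇒ p = -5.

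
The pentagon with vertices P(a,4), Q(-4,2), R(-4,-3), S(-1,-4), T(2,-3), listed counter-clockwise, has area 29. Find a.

-2

The doubled signed area Σ (x_i y_{i+1} − x_{i+1} y_i) is linear in a.
With a=0 it equals 68; the coefficient of a is 5 (from the two edges through P).
So 5·a + 68 = 2·29 = 58 ⇒ a = -2.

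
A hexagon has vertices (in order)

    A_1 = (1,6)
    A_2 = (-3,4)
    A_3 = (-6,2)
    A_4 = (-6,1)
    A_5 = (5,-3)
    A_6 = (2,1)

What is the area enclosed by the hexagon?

Apply the shoelace formula: 2A = Σ (x_i·y_{i+1} − x_{i+1}·y_i), indices taken mod 6.
Cross-terms: 22, 18, 6, 13, 11, 11  ⇒  Σ = 81
Area = |Σ|/2 = 40.5.

40.5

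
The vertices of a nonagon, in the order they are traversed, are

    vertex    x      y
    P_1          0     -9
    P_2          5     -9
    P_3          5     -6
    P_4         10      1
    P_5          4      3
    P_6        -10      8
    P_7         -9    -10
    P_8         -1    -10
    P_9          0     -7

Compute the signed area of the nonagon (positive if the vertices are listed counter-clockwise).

Σ = (45) + (15) + (65) + (26) + (62) + (172) + (80) + (7) + (0) = 472
Signed area = Σ/2 = 236 (positive ⇒ counter-clockwise traversal).

236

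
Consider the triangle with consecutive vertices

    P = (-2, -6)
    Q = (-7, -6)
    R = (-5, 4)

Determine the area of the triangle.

Σ = (-30) + (-58) + (38) = -50
Area = |Σ|/2 = 25.

25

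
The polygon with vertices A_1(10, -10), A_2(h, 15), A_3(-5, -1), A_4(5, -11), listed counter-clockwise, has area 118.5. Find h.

Write out the shoelace sum; only the two edges meeting at A_2 involve h:
2·Area = [(10·15 − h·(-10)) + (h·(-1) − (-5)·15)] + 120
       = 9·h + 345 = 237
⇒ h = -12.

-12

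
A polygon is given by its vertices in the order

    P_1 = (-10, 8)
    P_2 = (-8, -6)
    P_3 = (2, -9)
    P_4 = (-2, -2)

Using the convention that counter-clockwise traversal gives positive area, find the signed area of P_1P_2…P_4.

Apply Gauss's area formula: 2A = Σ (x_i·y_{i+1} − x_{i+1}·y_i), indices taken mod 4.
P_1→P_2: (-10)(-6) − (-8)(8) = 124
P_2→P_3: (-8)(-9) − (2)(-6) = 84
P_3→P_4: (2)(-2) − (-2)(-9) = -22
P_4→P_1: (-2)(8) − (-10)(-2) = -36
Σ = 150
Signed area = Σ/2 = 75 (positive ⇒ counter-clockwise traversal).

75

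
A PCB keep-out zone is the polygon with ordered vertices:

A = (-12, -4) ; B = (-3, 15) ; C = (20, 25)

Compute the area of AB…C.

Apply the shoelace formula: 2A = Σ (x_i·y_{i+1} − x_{i+1}·y_i), indices taken mod 3.
Σ = (-192) + (-375) + (220) = -347
Area = |Σ|/2 = 173.5.

173.5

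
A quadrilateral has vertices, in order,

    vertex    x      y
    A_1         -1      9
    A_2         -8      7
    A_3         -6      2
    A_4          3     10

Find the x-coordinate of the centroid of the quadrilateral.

Apply the surveyor's formula. First the cross-terms c_i = x_i·y_{i+1} − x_{i+1}·y_i:
  65, 26, -66, 37  ⇒  2A = 62, A = 31.
Then Σ (x_i + x_{i+1})·c_i = -677, so x̄ = -677 / (6·31) = -677/186.

-677/186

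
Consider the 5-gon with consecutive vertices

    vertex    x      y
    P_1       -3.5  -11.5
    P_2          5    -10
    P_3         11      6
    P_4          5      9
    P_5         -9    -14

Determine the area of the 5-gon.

Apply the shoelace (surveyor's) formula: 2A = Σ (x_i·y_{i+1} − x_{i+1}·y_i), indices taken mod 5.
P_1→P_2: (-3.5)(-10) − (5)(-11.5) = 92.5
P_2→P_3: (5)(6) − (11)(-10) = 140
P_3→P_4: (11)(9) − (5)(6) = 69
P_4→P_5: (5)(-14) − (-9)(9) = 11
P_5→P_1: (-9)(-11.5) − (-3.5)(-14) = 54.5
Σ = 367
Area = |Σ|/2 = 183.5.

183.5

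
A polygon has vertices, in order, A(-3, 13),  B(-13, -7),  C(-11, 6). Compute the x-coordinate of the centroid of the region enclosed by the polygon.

-9

Apply the surveyor's formula. First the cross-terms c_i = x_i·y_{i+1} − x_{i+1}·y_i:
  190, -155, -125  ⇒  2A = -90, A = -45.
Then Σ (x_i + x_{i+1})·c_i = 2430, so x̄ = 2430 / (6·(-45)) = -9.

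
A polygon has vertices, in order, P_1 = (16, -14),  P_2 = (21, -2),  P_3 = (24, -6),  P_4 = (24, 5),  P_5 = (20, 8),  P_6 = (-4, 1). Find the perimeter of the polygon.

84

|P_1P_2| = √((5)² + (12)²) = √169 = 13
|P_2P_3| = √((3)² + (-4)²) = √25 = 5
|P_3P_4| = √((0)² + (11)²) = √121 = 11
|P_4P_5| = √((-4)² + (3)²) = √25 = 5
|P_5P_6| = √((-24)² + (-7)²) = √625 = 25
|P_6P_1| = √((20)² + (-15)²) = √625 = 25
Perimeter = 13 + 5 + 11 + 5 + 25 + 25 = 84.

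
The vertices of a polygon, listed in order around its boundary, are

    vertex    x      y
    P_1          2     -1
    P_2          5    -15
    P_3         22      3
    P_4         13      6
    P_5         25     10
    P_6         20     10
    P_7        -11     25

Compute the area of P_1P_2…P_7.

Apply Gauss's area formula: 2A = Σ (x_i·y_{i+1} − x_{i+1}·y_i), indices taken mod 7.
Σ = (-25) + (345) + (93) + (-20) + (50) + (610) + (-39) = 1014
Area = |Σ|/2 = 507.

507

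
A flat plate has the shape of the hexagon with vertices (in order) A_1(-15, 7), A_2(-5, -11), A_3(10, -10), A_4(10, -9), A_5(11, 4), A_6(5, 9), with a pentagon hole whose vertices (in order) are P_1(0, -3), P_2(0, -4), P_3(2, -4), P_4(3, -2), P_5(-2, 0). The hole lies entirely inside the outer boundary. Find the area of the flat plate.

Outer boundary:
Apply the surveyor's formula: 2A = Σ (x_i·y_{i+1} − x_{i+1}·y_i), indices taken mod 6.
A_1→A_2: (-15)(-11) − (-5)(7) = 200
A_2→A_3: (-5)(-10) − (10)(-11) = 160
A_3→A_4: (10)(-9) − (10)(-10) = 10
A_4→A_5: (10)(4) − (11)(-9) = 139
A_5→A_6: (11)(9) − (5)(4) = 79
A_6→A_1: (5)(7) − (-15)(9) = 170
Σ = 758
Area = |Σ|/2 = 379.
Hole:
Apply the shoelace (surveyor's) formula: 2A = Σ (x_i·y_{i+1} − x_{i+1}·y_i), indices taken mod 5.
Σ = (0) + (8) + (8) + (-4) + (6) = 18
Area = |Σ|/2 = 9.
Net area = 379 − 9 = 370.

370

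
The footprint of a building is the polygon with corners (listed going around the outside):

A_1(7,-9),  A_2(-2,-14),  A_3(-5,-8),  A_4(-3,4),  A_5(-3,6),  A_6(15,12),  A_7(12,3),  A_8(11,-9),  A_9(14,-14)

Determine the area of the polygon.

321

Σ = (-116) + (-54) + (-44) + (-6) + (-126) + (-99) + (-141) + (-28) + (-28) = -642
Area = |Σ|/2 = 321.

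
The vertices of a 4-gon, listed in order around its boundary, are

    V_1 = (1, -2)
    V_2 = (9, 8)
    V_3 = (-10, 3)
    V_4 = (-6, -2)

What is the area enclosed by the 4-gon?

Σ = (26) + (107) + (38) + (14) = 185
Area = |Σ|/2 = 92.5.

92.5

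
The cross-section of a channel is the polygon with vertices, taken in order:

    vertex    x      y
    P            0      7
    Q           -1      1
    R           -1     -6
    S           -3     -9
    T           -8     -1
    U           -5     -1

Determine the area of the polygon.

Apply the surveyor's formula: 2A = Σ (x_i·y_{i+1} − x_{i+1}·y_i), indices taken mod 6.
Σ = (7) + (7) + (-9) + (-69) + (3) + (-35) = -96
Area = |Σ|/2 = 48.

48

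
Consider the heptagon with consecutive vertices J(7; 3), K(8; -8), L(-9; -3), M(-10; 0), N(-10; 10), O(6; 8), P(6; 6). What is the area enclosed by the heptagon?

Σ = (-80) + (-96) + (-30) + (-100) + (-140) + (-12) + (-24) = -482
Area = |Σ|/2 = 241.

241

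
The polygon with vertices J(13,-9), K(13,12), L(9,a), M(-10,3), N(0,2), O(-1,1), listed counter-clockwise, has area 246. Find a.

14

The doubled signed area Σ (x_i y_{i+1} − x_{i+1} y_i) is linear in a.
With a=0 it equals 170; the coefficient of a is 23 (from the two edges through L).
So 23·a + 170 = 2·246 = 492 ⇒ a = 14.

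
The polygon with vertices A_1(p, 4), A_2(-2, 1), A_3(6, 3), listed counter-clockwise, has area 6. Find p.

Write out the shoelace sum; only the two edges meeting at A_1 involve p:
2·Area = [(6·4 − p·3) + (p·1 − (-2)·4)] + -12
       = -2·p + 20 = 12
⇒ p = 4.

4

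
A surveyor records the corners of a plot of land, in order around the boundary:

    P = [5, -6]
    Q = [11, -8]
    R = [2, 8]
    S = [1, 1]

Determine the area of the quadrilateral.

Apply the surveyor's formula: 2A = Σ (x_i·y_{i+1} − x_{i+1}·y_i), indices taken mod 4.
Cross-terms: 26, 104, -6, -11  ⇒  Σ = 113
Area = |Σ|/2 = 56.5.

56.5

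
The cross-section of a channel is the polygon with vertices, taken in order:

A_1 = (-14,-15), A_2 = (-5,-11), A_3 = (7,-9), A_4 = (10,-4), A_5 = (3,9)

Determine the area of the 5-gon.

223

Apply Gauss's area formula: 2A = Σ (x_i·y_{i+1} − x_{i+1}·y_i), indices taken mod 5.
A_1→A_2: (-14)(-11) − (-5)(-15) = 79
A_2→A_3: (-5)(-9) − (7)(-11) = 122
A_3→A_4: (7)(-4) − (10)(-9) = 62
A_4→A_5: (10)(9) − (3)(-4) = 102
A_5→A_1: (3)(-15) − (-14)(9) = 81
Σ = 446
Area = |Σ|/2 = 223.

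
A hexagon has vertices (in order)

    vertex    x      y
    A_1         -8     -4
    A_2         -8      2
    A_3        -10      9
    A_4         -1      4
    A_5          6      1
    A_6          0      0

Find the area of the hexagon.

Apply the shoelace (surveyor's) formula: 2A = Σ (x_i·y_{i+1} − x_{i+1}·y_i), indices taken mod 6.
Σ = (-48) + (-52) + (-31) + (-25) + (0) + (0) = -156
Area = |Σ|/2 = 78.

78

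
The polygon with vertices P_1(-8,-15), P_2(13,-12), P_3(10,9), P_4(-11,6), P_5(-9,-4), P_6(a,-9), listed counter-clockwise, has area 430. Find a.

-6

Write out the shoelace sum; only the two edges meeting at P_6 involve a:
2·Area = [((-9)·(-9) − a·(-4)) + (a·(-15) − (-8)·(-9))] + 785
       = -11·a + 794 = 860
⇒ a = -6.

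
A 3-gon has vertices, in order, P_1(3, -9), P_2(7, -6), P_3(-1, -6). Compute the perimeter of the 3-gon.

|P_1P_2| = √((4)² + (3)²) = √25 = 5
|P_2P_3| = √((-8)² + (0)²) = √64 = 8
|P_3P_1| = √((4)² + (-3)²) = √25 = 5
Perimeter = 5 + 8 + 5 = 18.

18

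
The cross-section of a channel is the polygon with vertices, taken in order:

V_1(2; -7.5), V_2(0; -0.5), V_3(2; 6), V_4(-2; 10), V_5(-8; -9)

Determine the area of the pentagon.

Apply the surveyor's formula: 2A = Σ (x_i·y_{i+1} − x_{i+1}·y_i), indices taken mod 5.
Σ = (-1) + (1) + (32) + (98) + (78) = 208
Area = |Σ|/2 = 104.

104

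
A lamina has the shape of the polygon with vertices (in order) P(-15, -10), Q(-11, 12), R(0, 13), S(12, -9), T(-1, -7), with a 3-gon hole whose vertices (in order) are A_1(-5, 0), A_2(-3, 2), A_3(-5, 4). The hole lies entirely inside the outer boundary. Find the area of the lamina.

384.5

Outer boundary:
P→Q: (-15)(12) − (-11)(-10) = -290
Q→R: (-11)(13) − (0)(12) = -143
R→S: (0)(-9) − (12)(13) = -156
S→T: (12)(-7) − (-1)(-9) = -93
T→P: (-1)(-10) − (-15)(-7) = -95
Σ = -777
Area = |Σ|/2 = 388.5.
Hole:
Σ = (-10) + (-2) + (20) = 8
Area = |Σ|/2 = 4.
Net area = 388.5 − 4 = 384.5.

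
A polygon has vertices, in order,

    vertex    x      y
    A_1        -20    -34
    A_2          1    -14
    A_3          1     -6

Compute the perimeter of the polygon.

|A_1A_2| = √((21)² + (20)²) = √841 = 29
|A_2A_3| = √((0)² + (8)²) = √64 = 8
|A_3A_1| = √((-21)² + (-28)²) = √1225 = 35
Perimeter = 29 + 8 + 35 = 72.

72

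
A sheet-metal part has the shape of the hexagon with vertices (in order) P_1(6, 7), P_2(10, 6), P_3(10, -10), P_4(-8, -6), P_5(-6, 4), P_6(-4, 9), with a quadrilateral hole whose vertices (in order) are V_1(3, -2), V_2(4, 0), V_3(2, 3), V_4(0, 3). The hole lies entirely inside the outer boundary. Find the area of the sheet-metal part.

252.5

Outer boundary:
Σ = (-34) + (-160) + (-140) + (-68) + (-38) + (-82) = -522
Area = |Σ|/2 = 261.
Hole:
Apply the surveyor's formula: 2A = Σ (x_i·y_{i+1} − x_{i+1}·y_i), indices taken mod 4.
Cross-terms: 8, 12, 6, -9  ⇒  Σ = 17
Area = |Σ|/2 = 8.5.
Net area = 261 − 8.5 = 252.5.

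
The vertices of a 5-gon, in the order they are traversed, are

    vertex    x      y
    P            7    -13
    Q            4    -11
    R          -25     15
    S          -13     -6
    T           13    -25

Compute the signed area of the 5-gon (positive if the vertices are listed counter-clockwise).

Apply the shoelace (surveyor's) formula: 2A = Σ (x_i·y_{i+1} − x_{i+1}·y_i), indices taken mod 5.
Σ = (-25) + (-215) + (345) + (403) + (6) = 514
Signed area = Σ/2 = 257 (positive ⇒ counter-clockwise traversal).

257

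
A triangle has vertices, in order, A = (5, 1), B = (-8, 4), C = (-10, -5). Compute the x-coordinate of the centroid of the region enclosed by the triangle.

-13/3

Apply the shoelace formula. First the cross-terms c_i = x_i·y_{i+1} − x_{i+1}·y_i:
  28, 80, 15  ⇒  2A = 123, A = 61.5.
Then Σ (x_i + x_{i+1})·c_i = -1599, so x̄ = -1599 / (6·61.5) = -13/3.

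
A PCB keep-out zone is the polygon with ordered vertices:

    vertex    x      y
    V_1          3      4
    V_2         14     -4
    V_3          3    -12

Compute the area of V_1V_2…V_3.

88

Apply the shoelace (surveyor's) formula: 2A = Σ (x_i·y_{i+1} − x_{i+1}·y_i), indices taken mod 3.
Cross-terms: -68, -156, 48  ⇒  Σ = -176
Area = |Σ|/2 = 88.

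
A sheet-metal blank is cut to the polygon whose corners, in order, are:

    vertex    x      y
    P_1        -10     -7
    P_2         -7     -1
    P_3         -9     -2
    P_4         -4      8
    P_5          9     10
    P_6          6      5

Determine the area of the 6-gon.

116.5

Apply the surveyor's formula: 2A = Σ (x_i·y_{i+1} − x_{i+1}·y_i), indices taken mod 6.
Cross-terms: -39, 5, -80, -112, -15, 8  ⇒  Σ = -233
Area = |Σ|/2 = 116.5.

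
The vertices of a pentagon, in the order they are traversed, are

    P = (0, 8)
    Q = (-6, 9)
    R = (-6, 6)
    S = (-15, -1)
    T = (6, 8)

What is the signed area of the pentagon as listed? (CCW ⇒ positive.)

Apply the shoelace (surveyor's) formula: 2A = Σ (x_i·y_{i+1} − x_{i+1}·y_i), indices taken mod 5.
P→Q: (0)(9) − (-6)(8) = 48
Q→R: (-6)(6) − (-6)(9) = 18
R→S: (-6)(-1) − (-15)(6) = 96
S→T: (-15)(8) − (6)(-1) = -114
T→P: (6)(8) − (0)(8) = 48
Σ = 96
Signed area = Σ/2 = 48 (positive ⇒ counter-clockwise traversal).

48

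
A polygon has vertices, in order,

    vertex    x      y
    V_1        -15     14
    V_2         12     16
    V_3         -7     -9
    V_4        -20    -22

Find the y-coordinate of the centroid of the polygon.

Apply Gauss's area formula. First the cross-terms c_i = x_i·y_{i+1} − x_{i+1}·y_i:
  -408, 4, -26, -610  ⇒  2A = -1040, A = -520.
Then Σ (y_i + y_{i+1})·c_i = -6526, so ȳ = -6526 / (6·(-520)) = 251/120.

251/120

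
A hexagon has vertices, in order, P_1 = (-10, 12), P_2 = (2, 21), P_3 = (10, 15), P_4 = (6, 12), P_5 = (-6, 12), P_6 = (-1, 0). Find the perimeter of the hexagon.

|P_1P_2| = √((12)² + (9)²) = √225 = 15
|P_2P_3| = √((8)² + (-6)²) = √100 = 10
|P_3P_4| = √((-4)² + (-3)²) = √25 = 5
|P_4P_5| = √((-12)² + (0)²) = √144 = 12
|P_5P_6| = √((5)² + (-12)²) = √169 = 13
|P_6P_1| = √((-9)² + (12)²) = √225 = 15
Perimeter = 15 + 10 + 5 + 12 + 13 + 15 = 70.

70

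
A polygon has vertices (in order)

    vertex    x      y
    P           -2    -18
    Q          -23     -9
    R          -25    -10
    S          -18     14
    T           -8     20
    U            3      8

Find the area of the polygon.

Apply the shoelace (surveyor's) formula: 2A = Σ (x_i·y_{i+1} − x_{i+1}·y_i), indices taken mod 6.
P→Q: (-2)(-9) − (-23)(-18) = -396
Q→R: (-23)(-10) − (-25)(-9) = 5
R→S: (-25)(14) − (-18)(-10) = -530
S→T: (-18)(20) − (-8)(14) = -248
T→U: (-8)(8) − (3)(20) = -124
U→P: (3)(-18) − (-2)(8) = -38
Σ = -1331
Area = |Σ|/2 = 665.5.

665.5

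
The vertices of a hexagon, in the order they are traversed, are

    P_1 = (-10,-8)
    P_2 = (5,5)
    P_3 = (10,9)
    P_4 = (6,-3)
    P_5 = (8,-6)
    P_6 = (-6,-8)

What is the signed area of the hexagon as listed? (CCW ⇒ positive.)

Apply the shoelace (surveyor's) formula: 2A = Σ (x_i·y_{i+1} − x_{i+1}·y_i), indices taken mod 6.
Σ = (-10) + (-5) + (-84) + (-12) + (-100) + (-32) = -243
Signed area = Σ/2 = -121.5 (negative ⇒ clockwise traversal).

-121.5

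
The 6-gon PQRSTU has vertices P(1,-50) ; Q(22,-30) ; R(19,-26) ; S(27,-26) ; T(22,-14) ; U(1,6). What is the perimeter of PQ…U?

140

|PQ| = √((21)² + (20)²) = √841 = 29
|QR| = √((-3)² + (4)²) = √25 = 5
|RS| = √((8)² + (0)²) = √64 = 8
|ST| = √((-5)² + (12)²) = √169 = 13
|TU| = √((-21)² + (20)²) = √841 = 29
|UP| = √((0)² + (-56)²) = √3136 = 56
Perimeter = 29 + 5 + 8 + 13 + 29 + 56 = 140.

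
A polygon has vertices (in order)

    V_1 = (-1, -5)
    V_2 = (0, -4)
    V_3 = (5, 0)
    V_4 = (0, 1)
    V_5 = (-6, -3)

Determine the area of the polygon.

Apply Gauss's area formula: 2A = Σ (x_i·y_{i+1} − x_{i+1}·y_i), indices taken mod 5.
Σ = (4) + (20) + (5) + (6) + (27) = 62
Area = |Σ|/2 = 31.

31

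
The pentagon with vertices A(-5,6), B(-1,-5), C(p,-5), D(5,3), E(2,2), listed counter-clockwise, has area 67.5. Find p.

6

The doubled signed area Σ (x_i y_{i+1} − x_{i+1} y_i) is linear in p.
With p=0 it equals 87; the coefficient of p is 8 (from the two edges through C).
So 8·p + 87 = 2·67.5 = 135 ⇒ p = 6.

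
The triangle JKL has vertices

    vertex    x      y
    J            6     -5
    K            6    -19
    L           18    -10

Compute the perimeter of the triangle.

|JK| = √((0)² + (-14)²) = √196 = 14
|KL| = √((12)² + (9)²) = √225 = 15
|LJ| = √((-12)² + (5)²) = √169 = 13
Perimeter = 14 + 15 + 13 = 42.

42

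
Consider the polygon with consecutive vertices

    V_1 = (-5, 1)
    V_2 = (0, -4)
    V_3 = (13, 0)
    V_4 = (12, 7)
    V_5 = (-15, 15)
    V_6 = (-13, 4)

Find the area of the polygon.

Σ = (20) + (52) + (91) + (285) + (135) + (7) = 590
Area = |Σ|/2 = 295.

295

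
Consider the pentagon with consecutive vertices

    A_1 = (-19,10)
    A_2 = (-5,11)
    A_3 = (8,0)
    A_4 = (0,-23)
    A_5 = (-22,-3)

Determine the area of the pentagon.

607

Apply the shoelace (surveyor's) formula: 2A = Σ (x_i·y_{i+1} − x_{i+1}·y_i), indices taken mod 5.
A_1→A_2: (-19)(11) − (-5)(10) = -159
A_2→A_3: (-5)(0) − (8)(11) = -88
A_3→A_4: (8)(-23) − (0)(0) = -184
A_4→A_5: (0)(-3) − (-22)(-23) = -506
A_5→A_1: (-22)(10) − (-19)(-3) = -277
Σ = -1214
Area = |Σ|/2 = 607.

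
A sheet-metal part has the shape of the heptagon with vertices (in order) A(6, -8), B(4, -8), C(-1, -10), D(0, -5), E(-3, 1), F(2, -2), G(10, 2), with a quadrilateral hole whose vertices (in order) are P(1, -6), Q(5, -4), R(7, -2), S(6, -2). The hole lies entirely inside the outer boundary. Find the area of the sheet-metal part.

Outer boundary:
Apply the surveyor's formula: 2A = Σ (x_i·y_{i+1} − x_{i+1}·y_i), indices taken mod 7.
Σ = (-16) + (-48) + (5) + (-15) + (4) + (24) + (-92) = -138
Area = |Σ|/2 = 69.
Hole:
Σ = (26) + (18) + (-2) + (-34) = 8
Area = |Σ|/2 = 4.
Net area = 69 − 4 = 65.

65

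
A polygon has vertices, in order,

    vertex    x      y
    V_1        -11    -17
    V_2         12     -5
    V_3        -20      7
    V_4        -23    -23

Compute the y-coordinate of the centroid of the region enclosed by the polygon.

Apply the shoelace formula. First the cross-terms c_i = x_i·y_{i+1} − x_{i+1}·y_i:
  259, -16, 621, 138  ⇒  2A = 1002, A = 501.
Then Σ (y_i + y_{i+1})·c_i = -21186, so ȳ = -21186 / (6·501) = -1177/167.

-1177/167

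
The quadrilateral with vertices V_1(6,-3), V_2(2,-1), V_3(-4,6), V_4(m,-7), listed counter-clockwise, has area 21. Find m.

4

Write out the shoelace sum; only the two edges meeting at V_4 involve m:
2·Area = [((-4)·(-7) − m·6) + (m·(-3) − 6·(-7))] + 8
       = -9·m + 78 = 42
⇒ m = 4.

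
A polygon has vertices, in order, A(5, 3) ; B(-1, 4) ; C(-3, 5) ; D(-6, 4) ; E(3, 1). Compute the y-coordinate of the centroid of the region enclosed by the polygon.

52/17

Apply Gauss's area formula. First the cross-terms c_i = x_i·y_{i+1} − x_{i+1}·y_i:
  23, 7, 18, -18, 4  ⇒  2A = 34, A = 17.
Then Σ (y_i + y_{i+1})·c_i = 312, so ȳ = 312 / (6·17) = 52/17.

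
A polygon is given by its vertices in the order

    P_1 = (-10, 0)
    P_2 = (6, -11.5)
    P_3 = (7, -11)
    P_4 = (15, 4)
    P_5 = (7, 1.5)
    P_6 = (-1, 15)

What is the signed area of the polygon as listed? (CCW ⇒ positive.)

286.75

Apply the shoelace formula: 2A = Σ (x_i·y_{i+1} − x_{i+1}·y_i), indices taken mod 6.
P_1→P_2: (-10)(-11.5) − (6)(0) = 115
P_2→P_3: (6)(-11) − (7)(-11.5) = 14.5
P_3→P_4: (7)(4) − (15)(-11) = 193
P_4→P_5: (15)(1.5) − (7)(4) = -5.5
P_5→P_6: (7)(15) − (-1)(1.5) = 106.5
P_6→P_1: (-1)(0) − (-10)(15) = 150
Σ = 573.5
Signed area = Σ/2 = 286.75 (positive ⇒ counter-clockwise traversal).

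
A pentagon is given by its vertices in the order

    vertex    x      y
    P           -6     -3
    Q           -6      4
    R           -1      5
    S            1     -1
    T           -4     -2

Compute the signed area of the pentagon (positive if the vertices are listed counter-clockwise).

-39

Apply the surveyor's formula: 2A = Σ (x_i·y_{i+1} − x_{i+1}·y_i), indices taken mod 5.
Σ = (-42) + (-26) + (-4) + (-6) + (0) = -78
Signed area = Σ/2 = -39 (negative ⇒ clockwise traversal).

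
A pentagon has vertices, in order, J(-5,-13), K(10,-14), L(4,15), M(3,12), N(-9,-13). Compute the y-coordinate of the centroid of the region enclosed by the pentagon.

Apply Gauss's area formula. First the cross-terms c_i = x_i·y_{i+1} − x_{i+1}·y_i:
  200, 206, 3, 69, 52  ⇒  2A = 530, A = 265.
Then Σ (y_i + y_{i+1})·c_i = -6534, so ȳ = -6534 / (6·265) = -1089/265.

-1089/265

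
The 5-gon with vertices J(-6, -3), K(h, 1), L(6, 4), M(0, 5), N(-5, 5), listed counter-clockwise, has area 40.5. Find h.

Write out the shoelace sum; only the two edges meeting at K involve h:
2·Area = [((-6)·1 − h·(-3)) + (h·4 − 6·1)] + 100
       = 7·h + 88 = 81
⇒ h = -1.

-1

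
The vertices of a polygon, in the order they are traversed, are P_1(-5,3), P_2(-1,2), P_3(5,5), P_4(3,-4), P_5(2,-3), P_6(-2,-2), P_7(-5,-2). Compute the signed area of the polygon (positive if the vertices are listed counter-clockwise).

Σ = (-7) + (-15) + (-35) + (-1) + (-10) + (-6) + (-25) = -99
Signed area = Σ/2 = -49.5 (negative ⇒ clockwise traversal).

-49.5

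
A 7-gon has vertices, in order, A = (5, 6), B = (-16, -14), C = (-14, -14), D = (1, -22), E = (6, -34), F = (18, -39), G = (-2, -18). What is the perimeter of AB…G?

|AB| = √((-21)² + (-20)²) = √841 = 29
|BC| = √((2)² + (0)²) = √4 = 2
|CD| = √((15)² + (-8)²) = √289 = 17
|DE| = √((5)² + (-12)²) = √169 = 13
|EF| = √((12)² + (-5)²) = √169 = 13
|FG| = √((-20)² + (21)²) = √841 = 29
|GA| = √((7)² + (24)²) = √625 = 25
Perimeter = 29 + 2 + 17 + 13 + 13 + 29 + 25 = 128.

128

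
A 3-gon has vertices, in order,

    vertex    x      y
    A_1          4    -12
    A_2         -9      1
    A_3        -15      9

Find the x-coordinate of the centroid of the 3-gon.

-20/3

Apply Gauss's area formula. First the cross-terms c_i = x_i·y_{i+1} − x_{i+1}·y_i:
  -104, -66, 144  ⇒  2A = -26, A = -13.
Then Σ (x_i + x_{i+1})·c_i = 520, so x̄ = 520 / (6·(-13)) = -20/3.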